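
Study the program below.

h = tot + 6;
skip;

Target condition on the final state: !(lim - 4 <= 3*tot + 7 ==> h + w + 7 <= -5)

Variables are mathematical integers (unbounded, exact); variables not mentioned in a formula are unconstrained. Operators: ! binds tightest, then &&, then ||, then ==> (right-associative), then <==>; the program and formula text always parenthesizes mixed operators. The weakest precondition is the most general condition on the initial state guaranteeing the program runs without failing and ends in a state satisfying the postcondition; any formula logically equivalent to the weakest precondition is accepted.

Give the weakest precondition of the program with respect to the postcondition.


Working backward. After the program, the postcondition !(lim - 4 <= 3*tot + 7 ==> h + w + 7 <= -5) must hold; in canonical form it is !(lim <= 3*tot + 11 ==> h + w <= -12).
Before skip: !(lim <= 3*tot + 11 ==> h + w <= -12)
Before h := tot + 6: !(lim <= 3*tot + 11 ==> tot + w <= -18)
Answer: WP = !(lim <= 3*tot + 11 ==> tot + w <= -18)


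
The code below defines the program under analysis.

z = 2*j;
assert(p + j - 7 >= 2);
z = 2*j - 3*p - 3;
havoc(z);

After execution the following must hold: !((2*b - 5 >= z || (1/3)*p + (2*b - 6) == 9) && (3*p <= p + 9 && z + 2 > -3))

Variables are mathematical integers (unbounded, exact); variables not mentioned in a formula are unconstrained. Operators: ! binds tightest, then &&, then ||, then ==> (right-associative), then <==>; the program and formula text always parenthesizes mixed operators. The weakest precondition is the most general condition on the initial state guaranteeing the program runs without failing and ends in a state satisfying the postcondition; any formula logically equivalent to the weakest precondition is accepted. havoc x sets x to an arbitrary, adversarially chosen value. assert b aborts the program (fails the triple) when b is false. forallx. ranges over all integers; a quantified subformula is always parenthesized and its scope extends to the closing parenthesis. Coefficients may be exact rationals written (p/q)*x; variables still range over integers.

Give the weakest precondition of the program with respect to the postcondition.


Working backward. After the program, the postcondition !((2*b - 5 >= z || (1/3)*p + (2*b - 6) == 9) && (3*p <= p + 9 && z + 2 > -3)) must hold; in canonical form it is !((2*b >= z + 5 || 2*b + (1/3)*p == 15) && 2*p <= 9 && z > -5).
Before havoc z: forall z_1. (!((2*b >= z_1 + 5 || 2*b + (1/3)*p == 15) && 2*p <= 9 && z_1 > -5))
Before z := 2*j - 3*p - 3: forall z_1. (!((2*b >= z_1 + 5 || 2*b + (1/3)*p == 15) && 2*p <= 9 && z_1 > -5))
Before assert p + j - 7 >= 2: j + p >= 9 && (forall z_1. (!((2*b >= z_1 + 5 || 2*b + (1/3)*p == 15) && 2*p <= 9 && z_1 > -5)))
Before z := 2*j: j + p >= 9 && (forall z_1. (!((2*b >= z_1 + 5 || 2*b + (1/3)*p == 15) && 2*p <= 9 && z_1 > -5)))
Answer: WP = j + p >= 9 && (forall z_1. (!((2*b >= z_1 + 5 || 2*b + (1/3)*p == 15) && 2*p <= 9 && z_1 > -5)))


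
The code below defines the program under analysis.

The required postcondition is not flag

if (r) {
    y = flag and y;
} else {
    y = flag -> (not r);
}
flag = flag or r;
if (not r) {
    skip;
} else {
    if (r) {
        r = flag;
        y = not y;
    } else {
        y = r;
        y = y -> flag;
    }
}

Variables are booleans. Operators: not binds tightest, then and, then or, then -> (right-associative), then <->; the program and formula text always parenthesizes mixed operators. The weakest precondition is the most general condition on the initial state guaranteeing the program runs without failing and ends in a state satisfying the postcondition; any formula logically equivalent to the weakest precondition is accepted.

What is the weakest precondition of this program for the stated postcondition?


Working backward. After the program, not flag must hold.
Then branch requires not flag; else branch requires (r -> (not flag)) and ((not r) -> (not flag)).
Before the if: ((not r) -> (not flag)) and (r -> ((r -> (not flag)) and ((not r) -> (not flag))))
Before flag := flag or r: ((not r) -> (not (flag or r))) and (r -> ((r -> (not (flag or r))) and ((not r) -> (not (flag or r)))))
Then branch requires ((not r) -> (not (flag or r))) and (r -> ((r -> (not (flag or r))) and ((not r) -> (not (flag or r))))); else branch requires ((not r) -> (not (flag or r))) and (r -> ((r -> (not (flag or r))) and ((not r) -> (not (flag or r))))).
Before the if: (r -> (((not r) -> (not (flag or r))) and (r -> ((r -> (not (flag or r))) and ((not r) -> (not (flag or r))))))) and ((not r) -> (((not r) -> (not (flag or r))) and (r -> ((r -> (not (flag or r))) and ((not r) -> (not (flag or r)))))))
Answer: WP = (r -> (((not r) -> (not (flag or r))) and (r -> ((r -> (not (flag or r))) and ((not r) -> (not (flag or r))))))) and ((not r) -> (((not r) -> (not (flag or r))) and (r -> ((r -> (not (flag or r))) and ((not r) -> (not (flag or r)))))))


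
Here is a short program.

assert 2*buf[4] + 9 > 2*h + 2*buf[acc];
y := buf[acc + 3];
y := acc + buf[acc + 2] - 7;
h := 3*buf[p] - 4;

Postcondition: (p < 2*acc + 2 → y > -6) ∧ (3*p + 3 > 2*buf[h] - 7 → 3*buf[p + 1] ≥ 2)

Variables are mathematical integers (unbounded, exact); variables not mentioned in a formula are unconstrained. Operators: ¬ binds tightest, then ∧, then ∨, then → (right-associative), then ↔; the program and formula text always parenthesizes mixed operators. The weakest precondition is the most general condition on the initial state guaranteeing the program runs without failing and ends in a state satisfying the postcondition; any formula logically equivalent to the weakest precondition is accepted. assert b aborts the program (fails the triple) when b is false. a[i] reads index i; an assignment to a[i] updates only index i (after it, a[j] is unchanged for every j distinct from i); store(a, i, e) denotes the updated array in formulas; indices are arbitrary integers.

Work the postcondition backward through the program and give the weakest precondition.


Working backward. After the program, the postcondition (p < 2*acc + 2 → y > -6) ∧ (3*p + 3 > 2*buf[h] - 7 → 3*buf[p + 1] ≥ 2) must hold; in canonical form it is (p < 2*acc + 2 → y > -6) ∧ (3*p > 2*buf[h] - 10 → 3*buf[p + 1] ≥ 2).
Before h := 3*buf[p] - 4: (p < 2*acc + 2 → y > -6) ∧ (3*p > 2*buf[3*buf[p] - 4] - 10 → 3*buf[p + 1] ≥ 2)
Before y := acc + buf[acc + 2] - 7: (p < 2*acc + 2 → buf[acc + 2] + acc > 1) ∧ (3*p > 2*buf[3*buf[p] - 4] - 10 → 3*buf[p + 1] ≥ 2)
Before y := buf[acc + 3]: (p < 2*acc + 2 → buf[acc + 2] + acc > 1) ∧ (3*p > 2*buf[3*buf[p] - 4] - 10 → 3*buf[p + 1] ≥ 2)
Before assert 2*buf[4] + 9 > 2*h + 2*buf[acc]: 2*buf[4] > 2*buf[acc] + 2*h - 9 ∧ (p < 2*acc + 2 → buf[acc + 2] + acc > 1) ∧ (3*p > 2*buf[3*buf[p] - 4] - 10 → 3*buf[p + 1] ≥ 2)
Answer: WP = 2*buf[4] > 2*buf[acc] + 2*h - 9 ∧ (p < 2*acc + 2 → buf[acc + 2] + acc > 1) ∧ (3*p > 2*buf[3*buf[p] - 4] - 10 → 3*buf[p + 1] ≥ 2)


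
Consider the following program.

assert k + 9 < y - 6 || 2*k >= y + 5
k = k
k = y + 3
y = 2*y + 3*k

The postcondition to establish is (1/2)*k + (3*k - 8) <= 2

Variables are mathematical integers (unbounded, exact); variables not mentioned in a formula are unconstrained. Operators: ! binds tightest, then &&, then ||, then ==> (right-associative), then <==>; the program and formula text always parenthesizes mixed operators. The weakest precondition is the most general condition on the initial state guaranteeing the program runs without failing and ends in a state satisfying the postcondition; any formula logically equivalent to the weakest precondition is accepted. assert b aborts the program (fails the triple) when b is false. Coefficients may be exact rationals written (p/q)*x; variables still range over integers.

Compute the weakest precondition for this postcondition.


Working backward. After the program, the postcondition (1/2)*k + (3*k - 8) <= 2 must hold; in canonical form it is (7/2)*k <= 10.
Before y := 2*y + 3*k: (7/2)*k <= 10
Before k := y + 3: (7/2)*y <= -1/2
Before k := k: (7/2)*y <= -1/2
Before assert k + 9 < y - 6 || 2*k >= y + 5: (k < y - 15 || 2*k >= y + 5) && (7/2)*y <= -1/2
Answer: WP = (k < y - 15 || 2*k >= y + 5) && (7/2)*y <= -1/2


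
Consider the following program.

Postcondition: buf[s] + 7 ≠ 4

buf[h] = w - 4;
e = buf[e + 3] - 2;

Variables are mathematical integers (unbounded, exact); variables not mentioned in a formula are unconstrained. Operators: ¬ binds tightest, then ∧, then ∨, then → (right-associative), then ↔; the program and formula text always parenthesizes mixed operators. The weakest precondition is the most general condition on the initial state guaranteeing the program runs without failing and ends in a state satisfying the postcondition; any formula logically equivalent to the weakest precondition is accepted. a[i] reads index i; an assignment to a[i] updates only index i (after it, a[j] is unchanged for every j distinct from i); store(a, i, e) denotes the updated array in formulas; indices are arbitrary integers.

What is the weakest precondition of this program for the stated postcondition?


Working backward. After the program, the postcondition buf[s] + 7 ≠ 4 must hold; in canonical form it is buf[s] ≠ -3.
Before e := buf[e + 3] - 2: buf[s] ≠ -3
Before buf[h] := w - 4: store(buf, h, w - 4)[s] ≠ -3
Answer: WP = store(buf, h, w - 4)[s] ≠ -3


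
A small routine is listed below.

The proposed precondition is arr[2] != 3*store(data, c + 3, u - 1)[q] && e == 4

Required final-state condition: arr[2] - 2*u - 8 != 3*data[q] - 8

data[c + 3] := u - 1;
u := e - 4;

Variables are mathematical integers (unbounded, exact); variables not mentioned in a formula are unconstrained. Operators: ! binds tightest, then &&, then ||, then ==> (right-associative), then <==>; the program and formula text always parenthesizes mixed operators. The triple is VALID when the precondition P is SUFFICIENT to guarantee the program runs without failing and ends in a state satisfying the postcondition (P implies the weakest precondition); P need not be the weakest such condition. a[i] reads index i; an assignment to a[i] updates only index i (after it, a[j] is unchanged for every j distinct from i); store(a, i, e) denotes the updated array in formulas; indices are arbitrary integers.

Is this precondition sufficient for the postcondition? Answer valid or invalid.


Working backward. After the program, the postcondition arr[2] - 2*u - 8 != 3*data[q] - 8 must hold; in canonical form it is arr[2] != 3*data[q] + 2*u.
Before u := e - 4: arr[2] != 3*data[q] + 2*e - 8
Before data[c + 3] := u - 1: arr[2] != 3*store(data, c + 3, u - 1)[q] + 2*e - 8
The weakest precondition is arr[2] != 3*store(data, c + 3, u - 1)[q] + 2*e - 8.
Check whether arr[2] != 3*store(data, c + 3, u - 1)[q] && e == 4 implies it.
Every state satisfying the precondition satisfies the weakest precondition: the implication holds.
Answer: valid


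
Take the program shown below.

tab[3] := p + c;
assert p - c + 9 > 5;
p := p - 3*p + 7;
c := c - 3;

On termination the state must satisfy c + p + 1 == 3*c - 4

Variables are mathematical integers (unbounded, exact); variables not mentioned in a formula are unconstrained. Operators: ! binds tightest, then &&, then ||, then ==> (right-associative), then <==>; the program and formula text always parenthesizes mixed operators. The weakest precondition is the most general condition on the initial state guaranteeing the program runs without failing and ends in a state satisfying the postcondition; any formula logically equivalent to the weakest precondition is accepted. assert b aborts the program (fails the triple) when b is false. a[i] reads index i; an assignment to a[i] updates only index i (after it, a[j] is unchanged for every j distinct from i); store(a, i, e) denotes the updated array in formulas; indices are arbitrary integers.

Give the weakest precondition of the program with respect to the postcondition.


Working backward. After the program, the postcondition c + p + 1 == 3*c - 4 must hold; in canonical form it is p == 2*c - 5.
Before c := c - 3: p == 2*c - 11
Before p := p - 3*p + 7: 2*c + 2*p == 18
Before assert p - c + 9 > 5: p > c - 4 && 2*c + 2*p == 18
Before tab[3] := p + c: p > c - 4 && 2*c + 2*p == 18
Answer: WP = p > c - 4 && 2*c + 2*p == 18


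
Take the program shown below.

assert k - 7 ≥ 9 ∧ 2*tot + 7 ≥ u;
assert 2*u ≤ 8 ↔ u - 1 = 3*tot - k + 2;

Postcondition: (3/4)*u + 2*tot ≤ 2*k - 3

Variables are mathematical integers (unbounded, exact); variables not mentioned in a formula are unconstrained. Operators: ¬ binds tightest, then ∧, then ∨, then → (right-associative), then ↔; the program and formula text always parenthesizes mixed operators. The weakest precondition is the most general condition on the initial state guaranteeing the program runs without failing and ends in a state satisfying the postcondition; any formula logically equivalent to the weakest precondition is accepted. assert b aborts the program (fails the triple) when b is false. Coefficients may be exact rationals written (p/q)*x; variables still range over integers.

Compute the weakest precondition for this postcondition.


Working backward. After the program, the postcondition (3/4)*u + 2*tot ≤ 2*k - 3 must hold; in canonical form it is 2*tot + (3/4)*u ≤ 2*k - 3.
Before assert 2*u ≤ 8 ↔ u - 1 = 3*tot - k + 2: (2*u ≤ 8 ↔ k + u = 3*tot + 3) ∧ 2*tot + (3/4)*u ≤ 2*k - 3
Before assert k - 7 ≥ 9 ∧ 2*tot + 7 ≥ u: k ≥ 16 ∧ 2*tot ≥ u - 7 ∧ (2*u ≤ 8 ↔ k + u = 3*tot + 3) ∧ 2*tot + (3/4)*u ≤ 2*k - 3
Answer: WP = k ≥ 16 ∧ 2*tot ≥ u - 7 ∧ (2*u ≤ 8 ↔ k + u = 3*tot + 3) ∧ 2*tot + (3/4)*u ≤ 2*k - 3


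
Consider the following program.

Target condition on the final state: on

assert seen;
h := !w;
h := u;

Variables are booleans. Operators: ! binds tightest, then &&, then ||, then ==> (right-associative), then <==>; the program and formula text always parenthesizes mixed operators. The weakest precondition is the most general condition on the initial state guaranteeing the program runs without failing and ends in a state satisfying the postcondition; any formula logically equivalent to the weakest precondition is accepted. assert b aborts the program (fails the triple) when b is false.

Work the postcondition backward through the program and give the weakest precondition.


Working backward. After the program, on must hold.
Before h := u: on
Before h := !w: on
Before assert seen: seen && on
Answer: WP = seen && on


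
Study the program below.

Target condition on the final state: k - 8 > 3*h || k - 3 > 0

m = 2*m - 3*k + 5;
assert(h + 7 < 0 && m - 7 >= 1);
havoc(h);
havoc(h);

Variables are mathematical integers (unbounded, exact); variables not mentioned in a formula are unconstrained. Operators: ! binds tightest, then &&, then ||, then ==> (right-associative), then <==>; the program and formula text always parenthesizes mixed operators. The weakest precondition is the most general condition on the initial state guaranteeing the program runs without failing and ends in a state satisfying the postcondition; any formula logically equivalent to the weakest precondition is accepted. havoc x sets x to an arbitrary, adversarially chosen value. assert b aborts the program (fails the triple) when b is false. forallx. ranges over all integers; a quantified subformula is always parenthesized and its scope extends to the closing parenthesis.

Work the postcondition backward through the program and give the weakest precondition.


Working backward. After the program, the postcondition k - 8 > 3*h || k - 3 > 0 must hold; in canonical form it is k > 3*h + 8 || k > 3.
Before havoc h: forall h_1. (k > 3*h_1 + 8 || k > 3)
Before havoc h: forall h_1. (k > 3*h_1 + 8 || k > 3)
Before assert h + 7 < 0 && m - 7 >= 1: h < -7 && m >= 8 && (forall h_1. (k > 3*h_1 + 8 || k > 3))
Before m := 2*m - 3*k + 5: h < -7 && 2*m >= 3*k + 3 && (forall h_1. (k > 3*h_1 + 8 || k > 3))
Answer: WP = h < -7 && 2*m >= 3*k + 3 && (forall h_1. (k > 3*h_1 + 8 || k > 3))


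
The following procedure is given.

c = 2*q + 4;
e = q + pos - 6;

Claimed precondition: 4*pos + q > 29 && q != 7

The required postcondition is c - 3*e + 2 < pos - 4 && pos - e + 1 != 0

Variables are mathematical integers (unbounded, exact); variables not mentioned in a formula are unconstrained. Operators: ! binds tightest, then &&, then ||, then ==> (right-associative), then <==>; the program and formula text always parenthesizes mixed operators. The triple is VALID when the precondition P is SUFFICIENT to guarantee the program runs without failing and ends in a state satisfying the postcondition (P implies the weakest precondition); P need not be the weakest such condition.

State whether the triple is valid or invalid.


Working backward. After the program, the postcondition c - 3*e + 2 < pos - 4 && pos - e + 1 != 0 must hold; in canonical form it is c < 3*e + pos - 6 && pos != e - 1.
Before e := q + pos - 6: c < 4*pos + 3*q - 24 && q != 7
Before c := 2*q + 4: 4*pos + q > 28 && q != 7
The weakest precondition is 4*pos + q > 28 && q != 7.
Check whether 4*pos + q > 29 && q != 7 implies it.
Every state satisfying the precondition satisfies the weakest precondition: the implication holds.
Answer: valid


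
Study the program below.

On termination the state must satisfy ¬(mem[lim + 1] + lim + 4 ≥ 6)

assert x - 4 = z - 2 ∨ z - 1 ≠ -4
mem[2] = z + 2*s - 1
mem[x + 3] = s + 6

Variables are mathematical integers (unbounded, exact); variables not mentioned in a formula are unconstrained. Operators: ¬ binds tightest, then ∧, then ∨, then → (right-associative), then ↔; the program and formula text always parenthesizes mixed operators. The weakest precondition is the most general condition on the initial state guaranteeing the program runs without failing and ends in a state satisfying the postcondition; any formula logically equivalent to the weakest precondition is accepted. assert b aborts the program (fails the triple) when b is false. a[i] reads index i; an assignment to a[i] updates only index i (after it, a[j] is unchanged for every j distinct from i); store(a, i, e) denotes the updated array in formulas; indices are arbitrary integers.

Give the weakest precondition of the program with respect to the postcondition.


Working backward. After the program, the postcondition ¬(mem[lim + 1] + lim + 4 ≥ 6) must hold; in canonical form it is ¬(mem[lim + 1] + lim ≥ 2).
Before mem[x + 3] := s + 6: ¬(store(mem, x + 3, s + 6)[lim + 1] + lim ≥ 2)
Before mem[2] := z + 2*s - 1: ¬(store(store(mem, 2, 2*s + z - 1), x + 3, s + 6)[lim + 1] + lim ≥ 2)
Before assert x - 4 = z - 2 ∨ z - 1 ≠ -4: (x = z + 2 ∨ z ≠ -3) ∧ (¬(store(store(mem, 2, 2*s + z - 1), x + 3, s + 6)[lim + 1] + lim ≥ 2))
Answer: WP = (x = z + 2 ∨ z ≠ -3) ∧ (¬(store(store(mem, 2, 2*s + z - 1), x + 3, s + 6)[lim + 1] + lim ≥ 2))


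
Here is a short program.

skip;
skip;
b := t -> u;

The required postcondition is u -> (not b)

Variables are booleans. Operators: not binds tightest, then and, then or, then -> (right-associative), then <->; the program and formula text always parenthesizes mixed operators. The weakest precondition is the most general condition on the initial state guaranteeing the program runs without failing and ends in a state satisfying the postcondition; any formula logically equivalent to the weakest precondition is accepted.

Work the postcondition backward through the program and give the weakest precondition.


Working backward. After the program, u -> (not b) must hold.
Before b := t -> u: u -> (not (t -> u))
Before skip: u -> (not (t -> u))
Before skip: u -> (not (t -> u))
Answer: WP = u -> (not (t -> u))


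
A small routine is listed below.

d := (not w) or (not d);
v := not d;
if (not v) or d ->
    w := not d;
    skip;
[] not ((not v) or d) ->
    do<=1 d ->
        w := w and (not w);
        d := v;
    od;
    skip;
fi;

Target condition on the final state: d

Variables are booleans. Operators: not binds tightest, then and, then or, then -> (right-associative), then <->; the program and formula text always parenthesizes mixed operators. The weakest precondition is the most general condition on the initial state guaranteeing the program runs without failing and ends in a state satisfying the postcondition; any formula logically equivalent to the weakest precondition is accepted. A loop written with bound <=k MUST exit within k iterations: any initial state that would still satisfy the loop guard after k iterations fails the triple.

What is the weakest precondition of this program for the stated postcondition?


Working backward. After the program, d must hold.
Then branch requires d; else branch requires (not d) and ((not d) -> d).
Before the if: (((not v) or d) -> d) and ((not ((not v) or d)) -> ((not d) and ((not d) -> d)))
Before v := not d: (not d) -> ((not d) and ((not d) -> d))
Before d := (not w) or (not d): (not ((not w) or (not d))) -> ((not ((not w) or (not d))) and ((not ((not w) or (not d))) -> ((not w) or (not d))))
Answer: WP = (not ((not w) or (not d))) -> ((not ((not w) or (not d))) and ((not ((not w) or (not d))) -> ((not w) or (not d))))


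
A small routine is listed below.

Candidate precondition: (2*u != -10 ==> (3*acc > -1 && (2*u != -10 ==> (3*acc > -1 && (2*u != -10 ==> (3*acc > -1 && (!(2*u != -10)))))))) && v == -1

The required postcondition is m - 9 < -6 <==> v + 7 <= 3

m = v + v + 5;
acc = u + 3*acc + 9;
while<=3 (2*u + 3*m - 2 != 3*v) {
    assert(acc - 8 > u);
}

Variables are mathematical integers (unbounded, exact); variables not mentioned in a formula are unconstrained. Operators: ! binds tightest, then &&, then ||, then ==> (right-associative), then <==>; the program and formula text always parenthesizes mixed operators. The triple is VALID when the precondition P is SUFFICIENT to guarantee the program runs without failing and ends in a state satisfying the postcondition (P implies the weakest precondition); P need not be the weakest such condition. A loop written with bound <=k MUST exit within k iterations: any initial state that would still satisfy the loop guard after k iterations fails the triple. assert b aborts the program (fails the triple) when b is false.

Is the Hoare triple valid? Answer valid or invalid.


Working backward. After the program, the postcondition m - 9 < -6 <==> v + 7 <= 3 must hold; in canonical form it is m < 3 <==> v <= -4.
Before the loop (bound <=3), unroll the exhaustion recursion (WP_0 = exit-now case; WP_j = one more guarded iteration, up to j = 3):
  WP_0: (!(3*m + 2*u != 3*v + 2)) && (m < 3 <==> v <= -4)
  WP_1: (3*m + 2*u != 3*v + 2 ==> (acc > u + 8 && (!(3*m + 2*u != 3*v + 2)) && (m < 3 <==> v <= -4))) && ((!(3*m + 2*u != 3*v + 2)) ==> (m < 3 <==> v <= -4))
  WP_2: (3*m + 2*u != 3*v + 2 ==> (acc > u + 8 && (3*m + 2*u != 3*v + 2 ==> (acc > u + 8 && (!(3*m + 2*u != 3*v + 2)) && (m < 3 <==> v <= -4))) && ((!(3*m + 2*u != 3*v + 2)) ==> (m < 3 <==> v <= -4)))) && ((!(3*m + 2*u != 3*v + 2)) ==> (m < 3 <==> v <= -4))
  WP_3: (3*m + 2*u != 3*v + 2 ==> (acc > u + 8 && (3*m + 2*u != 3*v + 2 ==> (acc > u + 8 && (3*m + 2*u != 3*v + 2 ==> (acc > u + 8 && (!(3*m + 2*u != 3*v + 2)) && (m < 3 <==> v <= -4))) && ((!(3*m + 2*u != 3*v + 2)) ==> (m < 3 <==> v <= -4)))) && ((!(3*m + 2*u != 3*v + 2)) ==> (m < 3 <==> v <= -4)))) && ((!(3*m + 2*u != 3*v + 2)) ==> (m < 3 <==> v <= -4))
So before the loop: (3*m + 2*u != 3*v + 2 ==> (acc > u + 8 && (3*m + 2*u != 3*v + 2 ==> (acc > u + 8 && (3*m + 2*u != 3*v + 2 ==> (acc > u + 8 && (!(3*m + 2*u != 3*v + 2)) && (m < 3 <==> v <= -4))) && ((!(3*m + 2*u != 3*v + 2)) ==> (m < 3 <==> v <= -4)))) && ((!(3*m + 2*u != 3*v + 2)) ==> (m < 3 <==> v <= -4)))) && ((!(3*m + 2*u != 3*v + 2)) ==> (m < 3 <==> v <= -4))
Before acc := u + 3*acc + 9: (3*m + 2*u != 3*v + 2 ==> (3*acc > -1 && (3*m + 2*u != 3*v + 2 ==> (3*acc > -1 && (3*m + 2*u != 3*v + 2 ==> (3*acc > -1 && (!(3*m + 2*u != 3*v + 2)) && (m < 3 <==> v <= -4))) && ((!(3*m + 2*u != 3*v + 2)) ==> (m < 3 <==> v <= -4)))) && ((!(3*m + 2*u != 3*v + 2)) ==> (m < 3 <==> v <= -4)))) && ((!(3*m + 2*u != 3*v + 2)) ==> (m < 3 <==> v <= -4))
Before m := v + v + 5: (2*u + 3*v != -13 ==> (3*acc > -1 && (2*u + 3*v != -13 ==> (3*acc > -1 && (2*u + 3*v != -13 ==> (3*acc > -1 && (!(2*u + 3*v != -13)) && (2*v < -2 <==> v <= -4))) && ((!(2*u + 3*v != -13)) ==> (2*v < -2 <==> v <= -4)))) && ((!(2*u + 3*v != -13)) ==> (2*v < -2 <==> v <= -4)))) && ((!(2*u + 3*v != -13)) ==> (2*v < -2 <==> v <= -4))
The weakest precondition is (2*u + 3*v != -13 ==> (3*acc > -1 && (2*u + 3*v != -13 ==> (3*acc > -1 && (2*u + 3*v != -13 ==> (3*acc > -1 && (!(2*u + 3*v != -13)) && (2*v < -2 <==> v <= -4))) && ((!(2*u + 3*v != -13)) ==> (2*v < -2 <==> v <= -4)))) && ((!(2*u + 3*v != -13)) ==> (2*v < -2 <==> v <= -4)))) && ((!(2*u + 3*v != -13)) ==> (2*v < -2 <==> v <= -4)).
Check whether (2*u != -10 ==> (3*acc > -1 && (2*u != -10 ==> (3*acc > -1 && (2*u != -10 ==> (3*acc > -1 && (!(2*u != -10)))))))) && v == -1 implies it.
Every state satisfying the precondition satisfies the weakest precondition: the implication holds.
Answer: valid


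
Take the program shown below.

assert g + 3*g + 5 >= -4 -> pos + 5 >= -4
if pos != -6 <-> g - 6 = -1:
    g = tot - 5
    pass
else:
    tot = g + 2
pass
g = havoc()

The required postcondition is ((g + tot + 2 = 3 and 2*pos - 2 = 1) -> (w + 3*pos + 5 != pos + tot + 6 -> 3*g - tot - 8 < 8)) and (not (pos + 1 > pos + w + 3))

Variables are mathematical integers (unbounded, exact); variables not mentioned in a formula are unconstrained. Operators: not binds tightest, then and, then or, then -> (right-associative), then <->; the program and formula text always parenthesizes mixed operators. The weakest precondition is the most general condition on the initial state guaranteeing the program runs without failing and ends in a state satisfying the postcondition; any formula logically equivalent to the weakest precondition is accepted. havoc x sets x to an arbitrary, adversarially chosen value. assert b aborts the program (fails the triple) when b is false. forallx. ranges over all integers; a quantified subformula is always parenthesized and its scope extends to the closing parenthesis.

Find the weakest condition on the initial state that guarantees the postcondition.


Working backward. After the program, the postcondition ((g + tot + 2 = 3 and 2*pos - 2 = 1) -> (w + 3*pos + 5 != pos + tot + 6 -> 3*g - tot - 8 < 8)) and (not (pos + 1 > pos + w + 3)) must hold; in canonical form it is ((g + tot = 1 and 2*pos = 3) -> (2*pos + w != tot + 1 -> 3*g < tot + 16)) and (not (w < -2)).
Before havoc g: forall g_1. (((g_1 + tot = 1 and 2*pos = 3) -> (2*pos + w != tot + 1 -> 3*g_1 < tot + 16)) and (not (w < -2)))
Before skip: forall g_1. (((g_1 + tot = 1 and 2*pos = 3) -> (2*pos + w != tot + 1 -> 3*g_1 < tot + 16)) and (not (w < -2)))
Then branch requires forall g_1. (((g_1 + tot = 1 and 2*pos = 3) -> (2*pos + w != tot + 1 -> 3*g_1 < tot + 16)) and (not (w < -2))); else branch requires forall g_1. (((g + g_1 = -1 and 2*pos = 3) -> (2*pos + w != g + 3 -> 3*g_1 < g + 18)) and (not (w < -2))).
Before the if: ((pos != -6 <-> g = 5) -> (forall g_1. (((g_1 + tot = 1 and 2*pos = 3) -> (2*pos + w != tot + 1 -> 3*g_1 < tot + 16)) and (not (w < -2))))) and ((not (pos != -6 <-> g = 5)) -> (forall g_1. (((g + g_1 = -1 and 2*pos = 3) -> (2*pos + w != g + 3 -> 3*g_1 < g + 18)) and (not (w < -2)))))
Before assert g + 3*g + 5 >= -4 -> pos + 5 >= -4: (4*g >= -9 -> pos >= -9) and ((pos != -6 <-> g = 5) -> (forall g_1. (((g_1 + tot = 1 and 2*pos = 3) -> (2*pos + w != tot + 1 -> 3*g_1 < tot + 16)) and (not (w < -2))))) and ((not (pos != -6 <-> g = 5)) -> (forall g_1. (((g + g_1 = -1 and 2*pos = 3) -> (2*pos + w != g + 3 -> 3*g_1 < g + 18)) and (not (w < -2)))))
Answer: WP = (4*g >= -9 -> pos >= -9) and ((pos != -6 <-> g = 5) -> (forall g_1. (((g_1 + tot = 1 and 2*pos = 3) -> (2*pos + w != tot + 1 -> 3*g_1 < tot + 16)) and (not (w < -2))))) and ((not (pos != -6 <-> g = 5)) -> (forall g_1. (((g + g_1 = -1 and 2*pos = 3) -> (2*pos + w != g + 3 -> 3*g_1 < g + 18)) and (not (w < -2)))))


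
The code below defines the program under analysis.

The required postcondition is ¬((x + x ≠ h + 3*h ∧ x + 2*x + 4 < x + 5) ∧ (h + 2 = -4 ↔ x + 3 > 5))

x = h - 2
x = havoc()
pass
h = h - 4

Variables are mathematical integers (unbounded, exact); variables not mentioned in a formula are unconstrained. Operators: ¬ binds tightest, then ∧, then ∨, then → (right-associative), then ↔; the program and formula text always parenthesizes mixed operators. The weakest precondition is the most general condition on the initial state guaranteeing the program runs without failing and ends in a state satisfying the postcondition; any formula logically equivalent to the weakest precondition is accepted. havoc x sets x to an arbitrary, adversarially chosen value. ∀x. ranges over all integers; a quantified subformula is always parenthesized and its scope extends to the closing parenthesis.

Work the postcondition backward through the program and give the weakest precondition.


Working backward. After the program, the postcondition ¬((x + x ≠ h + 3*h ∧ x + 2*x + 4 < x + 5) ∧ (h + 2 = -4 ↔ x + 3 > 5)) must hold; in canonical form it is ¬(2*x ≠ 4*h ∧ 2*x < 1 ∧ (h = -6 ↔ x > 2)).
Before h := h - 4: ¬(2*x ≠ 4*h - 16 ∧ 2*x < 1 ∧ (h = -2 ↔ x > 2))
Before skip: ¬(2*x ≠ 4*h - 16 ∧ 2*x < 1 ∧ (h = -2 ↔ x > 2))
Before havoc x: ∀x_1. (¬(2*x_1 ≠ 4*h - 16 ∧ 2*x_1 < 1 ∧ (h = -2 ↔ x_1 > 2)))
Before x := h - 2: ∀x_1. (¬(2*x_1 ≠ 4*h - 16 ∧ 2*x_1 < 1 ∧ (h = -2 ↔ x_1 > 2)))
Answer: WP = ∀x_1. (¬(2*x_1 ≠ 4*h - 16 ∧ 2*x_1 < 1 ∧ (h = -2 ↔ x_1 > 2)))


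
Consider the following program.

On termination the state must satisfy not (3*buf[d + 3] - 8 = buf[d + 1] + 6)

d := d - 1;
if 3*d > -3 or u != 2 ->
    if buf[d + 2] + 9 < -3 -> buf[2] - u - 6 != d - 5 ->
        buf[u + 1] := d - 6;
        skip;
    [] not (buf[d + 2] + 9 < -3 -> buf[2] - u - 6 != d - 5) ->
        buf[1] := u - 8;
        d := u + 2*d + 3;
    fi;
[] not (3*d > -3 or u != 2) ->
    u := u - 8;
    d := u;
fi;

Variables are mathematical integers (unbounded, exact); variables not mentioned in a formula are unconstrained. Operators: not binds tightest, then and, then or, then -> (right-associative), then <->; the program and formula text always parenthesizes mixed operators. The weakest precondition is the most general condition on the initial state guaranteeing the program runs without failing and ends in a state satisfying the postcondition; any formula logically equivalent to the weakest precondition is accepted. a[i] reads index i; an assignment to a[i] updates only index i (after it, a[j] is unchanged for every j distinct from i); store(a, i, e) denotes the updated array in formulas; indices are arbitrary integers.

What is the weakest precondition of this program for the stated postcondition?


Working backward. After the program, the postcondition not (3*buf[d + 3] - 8 = buf[d + 1] + 6) must hold; in canonical form it is not (3*buf[d + 3] = buf[d + 1] + 14).
Then branch requires ((buf[d + 2] < -12 -> buf[2] != d + u + 1) -> (not (3*store(buf, u + 1, d - 6)[d + 3] = store(buf, u + 1, d - 6)[d + 1] + 14))) and ((not (buf[d + 2] < -12 -> buf[2] != d + u + 1)) -> (not (3*store(buf, 1, u - 8)[2*d + u + 6] = store(buf, 1, u - 8)[2*d + u + 4] + 14))); else branch requires not (3*buf[u - 5] = buf[u - 7] + 14).
Before the if: ((3*d > -3 or u != 2) -> (((buf[d + 2] < -12 -> buf[2] != d + u + 1) -> (not (3*store(buf, u + 1, d - 6)[d + 3] = store(buf, u + 1, d - 6)[d + 1] + 14))) and ((not (buf[d + 2] < -12 -> buf[2] != d + u + 1)) -> (not (3*store(buf, 1, u - 8)[2*d + u + 6] = store(buf, 1, u - 8)[2*d + u + 4] + 14))))) and ((not (3*d > -3 or u != 2)) -> (not (3*buf[u - 5] = buf[u - 7] + 14)))
Before d := d - 1: ((3*d > 0 or u != 2) -> (((buf[d + 1] < -12 -> buf[2] != d + u) -> (not (3*store(buf, u + 1, d - 7)[d + 2] = store(buf, u + 1, d - 7)[d] + 14))) and ((not (buf[d + 1] < -12 -> buf[2] != d + u)) -> (not (3*store(buf, 1, u - 8)[2*d + u + 4] = store(buf, 1, u - 8)[2*d + u + 2] + 14))))) and ((not (3*d > 0 or u != 2)) -> (not (3*buf[u - 5] = buf[u - 7] + 14)))
Answer: WP = ((3*d > 0 or u != 2) -> (((buf[d + 1] < -12 -> buf[2] != d + u) -> (not (3*store(buf, u + 1, d - 7)[d + 2] = store(buf, u + 1, d - 7)[d] + 14))) and ((not (buf[d + 1] < -12 -> buf[2] != d + u)) -> (not (3*store(buf, 1, u - 8)[2*d + u + 4] = store(buf, 1, u - 8)[2*d + u + 2] + 14))))) and ((not (3*d > 0 or u != 2)) -> (not (3*buf[u - 5] = buf[u - 7] + 14)))


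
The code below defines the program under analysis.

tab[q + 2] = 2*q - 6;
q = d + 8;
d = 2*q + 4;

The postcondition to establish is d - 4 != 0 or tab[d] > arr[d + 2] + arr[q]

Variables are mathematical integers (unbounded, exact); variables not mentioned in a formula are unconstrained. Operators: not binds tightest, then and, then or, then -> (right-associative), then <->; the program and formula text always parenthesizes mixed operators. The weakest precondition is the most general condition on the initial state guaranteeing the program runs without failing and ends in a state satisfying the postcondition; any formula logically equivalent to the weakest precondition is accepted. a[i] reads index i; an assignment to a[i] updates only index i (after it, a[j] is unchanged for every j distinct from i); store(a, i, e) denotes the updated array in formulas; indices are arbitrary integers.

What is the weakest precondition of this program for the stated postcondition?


Working backward. After the program, the postcondition d - 4 != 0 or tab[d] > arr[d + 2] + arr[q] must hold; in canonical form it is d != 4 or tab[d] > arr[d + 2] + arr[q].
Before d := 2*q + 4: 2*q != 0 or tab[2*q + 4] > arr[2*q + 6] + arr[q]
Before q := d + 8: 2*d != -16 or tab[2*d + 20] > arr[2*d + 22] + arr[d + 8]
Before tab[q + 2] := 2*q - 6: 2*d != -16 or store(tab, q + 2, 2*q - 6)[2*d + 20] > arr[2*d + 22] + arr[d + 8]
Answer: WP = 2*d != -16 or store(tab, q + 2, 2*q - 6)[2*d + 20] > arr[2*d + 22] + arr[d + 8]


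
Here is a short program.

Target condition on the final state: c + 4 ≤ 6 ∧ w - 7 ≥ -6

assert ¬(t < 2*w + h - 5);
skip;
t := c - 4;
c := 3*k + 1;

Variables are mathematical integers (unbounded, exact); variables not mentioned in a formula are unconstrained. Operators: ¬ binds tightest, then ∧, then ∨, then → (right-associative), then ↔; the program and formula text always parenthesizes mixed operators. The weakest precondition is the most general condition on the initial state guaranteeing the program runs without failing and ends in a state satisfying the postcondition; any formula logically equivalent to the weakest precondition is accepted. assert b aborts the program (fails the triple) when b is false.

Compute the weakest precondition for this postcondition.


Working backward. After the program, the postcondition c + 4 ≤ 6 ∧ w - 7 ≥ -6 must hold; in canonical form it is c ≤ 2 ∧ w ≥ 1.
Before c := 3*k + 1: 3*k ≤ 1 ∧ w ≥ 1
Before t := c - 4: 3*k ≤ 1 ∧ w ≥ 1
Before skip: 3*k ≤ 1 ∧ w ≥ 1
Before assert ¬(t < 2*w + h - 5): (¬(t < h + 2*w - 5)) ∧ 3*k ≤ 1 ∧ w ≥ 1
Answer: WP = (¬(t < h + 2*w - 5)) ∧ 3*k ≤ 1 ∧ w ≥ 1


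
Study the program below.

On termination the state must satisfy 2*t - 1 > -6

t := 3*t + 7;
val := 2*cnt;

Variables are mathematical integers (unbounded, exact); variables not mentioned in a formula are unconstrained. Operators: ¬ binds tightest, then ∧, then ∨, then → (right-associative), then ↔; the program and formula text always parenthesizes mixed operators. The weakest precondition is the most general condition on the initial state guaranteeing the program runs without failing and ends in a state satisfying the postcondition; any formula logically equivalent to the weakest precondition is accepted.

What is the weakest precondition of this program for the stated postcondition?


Working backward. After the program, the postcondition 2*t - 1 > -6 must hold; in canonical form it is 2*t > -5.
Before val := 2*cnt: 2*t > -5
Before t := 3*t + 7: 6*t > -19
Answer: WP = 6*t > -19


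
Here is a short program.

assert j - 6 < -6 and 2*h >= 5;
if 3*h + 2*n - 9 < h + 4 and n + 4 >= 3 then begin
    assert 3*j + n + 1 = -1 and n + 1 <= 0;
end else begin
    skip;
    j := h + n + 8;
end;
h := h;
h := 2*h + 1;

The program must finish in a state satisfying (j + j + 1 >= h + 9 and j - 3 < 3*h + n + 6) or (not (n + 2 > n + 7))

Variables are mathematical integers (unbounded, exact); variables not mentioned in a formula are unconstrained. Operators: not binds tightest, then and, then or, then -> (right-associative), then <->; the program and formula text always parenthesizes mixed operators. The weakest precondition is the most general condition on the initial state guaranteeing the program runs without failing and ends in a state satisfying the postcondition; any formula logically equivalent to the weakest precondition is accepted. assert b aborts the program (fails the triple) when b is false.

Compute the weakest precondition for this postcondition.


Working backward. After the program, the postcondition (j + j + 1 >= h + 9 and j - 3 < 3*h + n + 6) or (not (n + 2 > n + 7)) must hold; in canonical form it is true.
Before h := 2*h + 1: true
Before h := h: true
Then branch requires 3*j + n = -2 and n <= -1; else branch requires true.
Before the if: (2*h + 2*n < 13 and n >= -1) -> (3*j + n = -2 and n <= -1)
Before assert j - 6 < -6 and 2*h >= 5: j < 0 and 2*h >= 5 and ((2*h + 2*n < 13 and n >= -1) -> (3*j + n = -2 and n <= -1))
Answer: WP = j < 0 and 2*h >= 5 and ((2*h + 2*n < 13 and n >= -1) -> (3*j + n = -2 and n <= -1))


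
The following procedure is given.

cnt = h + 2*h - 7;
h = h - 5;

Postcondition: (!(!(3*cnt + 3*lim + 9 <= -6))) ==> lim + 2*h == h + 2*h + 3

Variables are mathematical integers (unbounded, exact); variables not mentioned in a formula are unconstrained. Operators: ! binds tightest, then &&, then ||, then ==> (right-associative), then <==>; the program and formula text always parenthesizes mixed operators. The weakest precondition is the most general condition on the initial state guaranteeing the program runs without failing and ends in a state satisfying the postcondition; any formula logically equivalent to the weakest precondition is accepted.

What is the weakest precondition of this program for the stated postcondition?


Working backward. After the program, the postcondition (!(!(3*cnt + 3*lim + 9 <= -6))) ==> lim + 2*h == h + 2*h + 3 must hold; in canonical form it is 3*cnt + 3*lim <= -15 ==> lim == h + 3.
Before h := h - 5: 3*cnt + 3*lim <= -15 ==> lim == h - 2
Before cnt := h + 2*h - 7: 9*h + 3*lim <= 6 ==> lim == h - 2
Answer: WP = 9*h + 3*lim <= 6 ==> lim == h - 2


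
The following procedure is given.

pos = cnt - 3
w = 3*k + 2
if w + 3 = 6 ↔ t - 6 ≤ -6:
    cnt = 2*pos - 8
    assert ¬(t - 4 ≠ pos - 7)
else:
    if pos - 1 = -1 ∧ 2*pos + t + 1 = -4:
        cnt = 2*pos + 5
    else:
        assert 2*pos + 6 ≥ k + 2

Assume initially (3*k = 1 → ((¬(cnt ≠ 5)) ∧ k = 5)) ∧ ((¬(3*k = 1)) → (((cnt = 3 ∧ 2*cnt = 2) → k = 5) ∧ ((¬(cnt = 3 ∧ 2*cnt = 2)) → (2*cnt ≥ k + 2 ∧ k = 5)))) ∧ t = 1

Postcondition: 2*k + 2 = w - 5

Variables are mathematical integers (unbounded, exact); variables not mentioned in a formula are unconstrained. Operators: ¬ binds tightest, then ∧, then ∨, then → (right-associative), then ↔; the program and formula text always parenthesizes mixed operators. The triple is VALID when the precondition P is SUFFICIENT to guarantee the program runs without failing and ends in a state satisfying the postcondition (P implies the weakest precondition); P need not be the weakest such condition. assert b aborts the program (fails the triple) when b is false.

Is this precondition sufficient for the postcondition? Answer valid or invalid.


Working backward. After the program, the postcondition 2*k + 2 = w - 5 must hold; in canonical form it is 2*k = w - 7.
Then branch requires (¬(t ≠ pos - 3)) ∧ 2*k = w - 7; else branch requires ((pos = 0 ∧ 2*pos + t = -5) → 2*k = w - 7) ∧ ((¬(pos = 0 ∧ 2*pos + t = -5)) → (2*pos ≥ k - 4 ∧ 2*k = w - 7)).
Before the if: ((w = 3 ↔ t ≤ 0) → ((¬(t ≠ pos - 3)) ∧ 2*k = w - 7)) ∧ ((¬(w = 3 ↔ t ≤ 0)) → (((pos = 0 ∧ 2*pos + t = -5) → 2*k = w - 7) ∧ ((¬(pos = 0 ∧ 2*pos + t = -5)) → (2*pos ≥ k - 4 ∧ 2*k = w - 7))))
Before w := 3*k + 2: ((3*k = 1 ↔ t ≤ 0) → ((¬(t ≠ pos - 3)) ∧ k = 5)) ∧ ((¬(3*k = 1 ↔ t ≤ 0)) → (((pos = 0 ∧ 2*pos + t = -5) → k = 5) ∧ ((¬(pos = 0 ∧ 2*pos + t = -5)) → (2*pos ≥ k - 4 ∧ k = 5))))
Before pos := cnt - 3: ((3*k = 1 ↔ t ≤ 0) → ((¬(t ≠ cnt - 6)) ∧ k = 5)) ∧ ((¬(3*k = 1 ↔ t ≤ 0)) → (((cnt = 3 ∧ 2*cnt + t = 1) → k = 5) ∧ ((¬(cnt = 3 ∧ 2*cnt + t = 1)) → (2*cnt ≥ k + 2 ∧ k = 5))))
The weakest precondition is ((3*k = 1 ↔ t ≤ 0) → ((¬(t ≠ cnt - 6)) ∧ k = 5)) ∧ ((¬(3*k = 1 ↔ t ≤ 0)) → (((cnt = 3 ∧ 2*cnt + t = 1) → k = 5) ∧ ((¬(cnt = 3 ∧ 2*cnt + t = 1)) → (2*cnt ≥ k + 2 ∧ k = 5)))).
Check whether (3*k = 1 → ((¬(cnt ≠ 5)) ∧ k = 5)) ∧ ((¬(3*k = 1)) → (((cnt = 3 ∧ 2*cnt = 2) → k = 5) ∧ ((¬(cnt = 3 ∧ 2*cnt = 2)) → (2*cnt ≥ k + 2 ∧ k = 5)))) ∧ t = 1 implies it.
Countermodel: at the initial state cnt = 4, k = 5, t = 1, the precondition holds but the weakest precondition fails.
Answer: invalid
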